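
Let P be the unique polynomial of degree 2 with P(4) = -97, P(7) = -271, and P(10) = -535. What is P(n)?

P(n) = -5n^2 - 3n - 5

Using the Lagrange interpolation formula with nodes 4, 7, 10:
  L_0(n) = (n - 7)(n - 10) / 18
  L_1(n) = (n - 4)(n - 10) / -9
  L_2(n) = (n - 4)(n - 7) / 18
Then P(n) = -97·L_0(n) - 271·L_1(n) - 535·L_2(n).
Expanding and collecting terms gives P(n) = -5n^2 - 3n - 5.
Check: P(7) = -271. ✓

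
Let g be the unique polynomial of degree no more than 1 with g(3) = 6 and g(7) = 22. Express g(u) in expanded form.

g(u) = 4u - 6

Write g(u) = au + b. Substituting each data point gives a linear system:
  3a + b = 6
  7a + b = 22
Solving the system yields a = 4, b = -6.
So g(u) = 4u - 6.
Check: g(3) = 6. ✓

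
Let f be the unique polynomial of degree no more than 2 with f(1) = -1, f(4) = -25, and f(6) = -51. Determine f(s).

Using the Lagrange interpolation formula with nodes 1, 4, 6:
  L_0(s) = (s - 4)(s - 6) / 15
  L_1(s) = (s - 1)(s - 6) / -6
  L_2(s) = (s - 1)(s - 4) / 10
Then f(s) = -1·L_0(s) - 25·L_1(s) - 51·L_2(s).
Expanding and collecting terms gives f(s) = -s² - 3s + 3.
Check: f(4) = -25. ✓

f(s) = -s^2 - 3s + 3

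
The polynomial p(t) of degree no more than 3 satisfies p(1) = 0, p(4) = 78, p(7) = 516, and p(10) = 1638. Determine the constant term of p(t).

-2

Write p(t) = at^3 + bt^2 + ct + d. Substituting each data point gives a linear system:
  a + b + c + d = 0
  64a + 16b + 4c + d = 78
  343a + 49b + 7c + d = 516
  1000a + 100b + 10c + d = 1638
Solving the system yields a = 2, b = -4, c = 4, d = -2.
So p(t) = 2t^3 - 4t^2 + 4t - 2.
The constant term is -2.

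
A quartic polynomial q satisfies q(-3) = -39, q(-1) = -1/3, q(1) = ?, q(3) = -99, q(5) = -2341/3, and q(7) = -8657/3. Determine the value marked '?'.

The 5 known points determine the degree-4 polynomial uniquely.
Write q(n) = an^4 + bn^3 + cn^2 + dn + e. Substituting each data point gives a linear system:
  81a - 27b + 9c - 3d + e = -39
  a - b + c - d + e = -1/3
  81a + 27b + 9c + 3d + e = -99
  625a + 125b + 25c + 5d + e = -2341/3
  2401a + 343b + 49c + 7d + e = -8657/3
Solving the system yields a = -1, b = -5/3, c = 1, d = 5, e = 3.
So q(n) = -n⁴ - (5/3)n³ + n² + 5n + 3.
Then q(1) = 19/3.

19/3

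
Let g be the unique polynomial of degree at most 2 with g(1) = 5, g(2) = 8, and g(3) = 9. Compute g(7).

Using the Lagrange interpolation formula with nodes 1, 2, 3:
  L_0(n) = (n - 2)(n - 3) / 2
  L_1(n) = (n - 1)(n - 3) / -1
  L_2(n) = (n - 1)(n - 2) / 2
Then g(n) = 5·L_0(n) + 8·L_1(n) + 9·L_2(n).
Expanding and collecting terms gives g(n) = -n² + 6n.
Evaluating at n = 7: g(7) = -7.

-7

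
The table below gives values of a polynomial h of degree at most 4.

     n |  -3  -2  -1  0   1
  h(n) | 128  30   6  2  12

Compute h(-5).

1002

Forward differences of the values at n = -3, -2, -1, 0, 1:
  h  : 128  30  6  2  12
  Δ  : -98  -24  -4  10
  Δ^2: 74  20  14
  Δ^3: -54  -6
  Δ^4: 48
The fourth differences are constant, confirming degree 4.
Interpolating (Newton forward form) and evaluating at n = -5 gives h(-5) = 1002.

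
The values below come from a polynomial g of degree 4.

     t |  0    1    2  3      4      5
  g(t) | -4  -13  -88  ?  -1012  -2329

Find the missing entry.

-355

The 5 known points determine the degree-4 polynomial uniquely.
Write g(t) = at^4 + bt^3 + ct^2 + dt + e. Substituting each data point gives a linear system:
  e = -4
  a + b + c + d + e = -13
  16a + 8b + 4c + 2d + e = -88
  256a + 64b + 16c + 4d + e = -1012
  625a + 125b + 25c + 5d + e = -2329
Solving the system yields a = -3, b = -3, c = -3, d = 0, e = -4.
So g(t) = -3t⁴ - 3t³ - 3t² - 4.
Then g(3) = -355.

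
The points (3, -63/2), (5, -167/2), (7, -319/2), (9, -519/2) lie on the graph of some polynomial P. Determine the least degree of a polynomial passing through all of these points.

2

Forward differences of the values at t = 3, 5, 7, 9:
  P  : -63/2  -167/2  -319/2  -519/2
  Δ  : -52  -76  -100
  Δ^2: -24  -24
  Δ^3: 0
The second differences are constant (-24) and nonzero, while all higher differences vanish, so the minimal degree is 2.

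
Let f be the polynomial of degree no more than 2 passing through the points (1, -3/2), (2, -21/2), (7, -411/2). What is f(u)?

Using the Lagrange interpolation formula with nodes 1, 2, 7:
  L_0(u) = (u - 2)(u - 7) / 6
  L_1(u) = (u - 1)(u - 7) / -5
  L_2(u) = (u - 1)(u - 2) / 30
Then f(u) = -3/2·L_0(u) - 21/2·L_1(u) - 411/2·L_2(u).
Expanding and collecting terms gives f(u) = -5u^2 + 6u - 5/2.
Check: f(7) = -411/2. ✓

f(u) = -5u^2 + 6u - 5/2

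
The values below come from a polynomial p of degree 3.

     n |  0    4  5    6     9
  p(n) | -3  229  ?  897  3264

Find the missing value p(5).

492

The 4 known points determine the degree-3 polynomial uniquely.
Write p(n) = an^3 + bn^2 + cn + d. Substituting each data point gives a linear system:
  d = -3
  64a + 16b + 4c + d = 229
  216a + 36b + 6c + d = 897
  729a + 81b + 9c + d = 3264
Solving the system yields a = 5, b = -4, c = -6, d = -3.
So p(n) = 5n³ - 4n² - 6n - 3.
Then p(5) = 492.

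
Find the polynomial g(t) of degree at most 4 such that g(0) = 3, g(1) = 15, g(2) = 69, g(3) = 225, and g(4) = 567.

Write g(t) = at^4 + bt^3 + ct^2 + dt + e. Substituting each data point gives a linear system:
  e = 3
  a + b + c + d + e = 15
  16a + 8b + 4c + 2d + e = 69
  81a + 27b + 9c + 3d + e = 225
  256a + 64b + 16c + 4d + e = 567
Solving the system yields a = 1, b = 4, c = 2, d = 5, e = 3.
So g(t) = t^4 + 4t^3 + 2t^2 + 5t + 3.
Check: g(1) = 15. ✓

g(t) = t^4 + 4t^3 + 2t^2 + 5t + 3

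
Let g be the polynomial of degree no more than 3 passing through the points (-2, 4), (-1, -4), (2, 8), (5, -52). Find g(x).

Write g(x) = ax^3 + bx^2 + cx + d. Substituting each data point gives a linear system:
  -8a + 4b - 2c + d = 4
  -a + b - c + d = -4
  8a + 4b + 2c + d = 8
  125a + 25b + 5c + d = -52
Solving the system yields a = -1, b = 2, c = 5, d = -2.
So g(x) = -x³ + 2x² + 5x - 2.
Check: g(-1) = -4. ✓

g(x) = -x^3 + 2x^2 + 5x - 2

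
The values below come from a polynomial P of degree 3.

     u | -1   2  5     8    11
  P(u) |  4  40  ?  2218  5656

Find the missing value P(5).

562

On equispaced nodes a degree-3 polynomial has vanishing fourth forward difference, so
  P(-1) - 4·P(2) + 6·P(5) - 4·P(8) + P(11) = 0.
Substituting the known values and solving for P(5):
  6·P(5) = 3372
  P(5) = 562.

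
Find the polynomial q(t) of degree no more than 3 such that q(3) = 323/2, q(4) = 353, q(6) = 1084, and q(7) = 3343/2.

q(t) = 4t^3 + 6t^2 + (3/2)t - 5

Write q(t) = at^3 + bt^2 + ct + d. Substituting each data point gives a linear system:
  27a + 9b + 3c + d = 323/2
  64a + 16b + 4c + d = 353
  216a + 36b + 6c + d = 1084
  343a + 49b + 7c + d = 3343/2
Solving the system yields a = 4, b = 6, c = 3/2, d = -5.
So q(t) = 4t^3 + 6t^2 + (3/2)t - 5.
Check: q(4) = 353. ✓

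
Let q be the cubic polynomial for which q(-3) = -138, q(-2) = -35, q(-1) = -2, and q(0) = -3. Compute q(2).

37

Write q(s) = as^3 + bs^2 + cs + d. Substituting each data point gives a linear system:
  -27a + 9b - 3c + d = -138
  -8a + 4b - 2c + d = -35
  -a + b - c + d = -2
  d = -3
Solving the system yields a = 6, b = 1, c = -6, d = -3.
So q(s) = 6s³ + s² - 6s - 3.
Then q(2) = 37.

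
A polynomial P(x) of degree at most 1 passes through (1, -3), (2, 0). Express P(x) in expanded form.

Using the Lagrange interpolation formula with nodes 1, 2:
  L_0(x) = (x - 2) / -1
  L_1(x) = (x - 1) / 1
Then P(x) = -3·L_0(x) + 0·L_1(x).
Expanding and collecting terms gives P(x) = 3x - 6.
Check: P(2) = 0. ✓

P(x) = 3x - 6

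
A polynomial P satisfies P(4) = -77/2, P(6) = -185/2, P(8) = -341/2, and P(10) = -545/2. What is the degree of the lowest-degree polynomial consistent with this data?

2

Forward differences of the values at t = 4, 6, 8, 10:
  P  : -77/2  -185/2  -341/2  -545/2
  Δ  : -54  -78  -102
  Δ^2: -24  -24
  Δ^3: 0
The second differences are constant (-24) and nonzero, while all higher differences vanish, so the minimal degree is 2.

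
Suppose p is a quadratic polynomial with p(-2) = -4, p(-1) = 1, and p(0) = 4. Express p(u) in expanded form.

Write p(u) = au^2 + bu + c. Substituting each data point gives a linear system:
  4a - 2b + c = -4
  a - b + c = 1
  c = 4
Solving the system yields a = -1, b = 2, c = 4.
So p(u) = -u² + 2u + 4.
Check: p(0) = 4. ✓

p(u) = -u^2 + 2u + 4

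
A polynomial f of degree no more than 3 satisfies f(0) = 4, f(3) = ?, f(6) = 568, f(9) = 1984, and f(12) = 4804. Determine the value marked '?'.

The 4 known points determine the degree-3 polynomial uniquely.
Write f(x) = ax^3 + bx^2 + cx + d. Substituting each data point gives a linear system:
  d = 4
  216a + 36b + 6c + d = 568
  729a + 81b + 9c + d = 1984
  1728a + 144b + 12c + d = 4804
Solving the system yields a = 3, b = -3, c = 4, d = 4.
So f(x) = 3x³ - 3x² + 4x + 4.
Then f(3) = 70.

70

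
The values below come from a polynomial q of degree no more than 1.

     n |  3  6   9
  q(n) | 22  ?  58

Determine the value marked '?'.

The 2 known points determine the degree-1 polynomial uniquely.
Write q(n) = an + b. Substituting each data point gives a linear system:
  3a + b = 22
  9a + b = 58
Solving the system yields a = 6, b = 4.
So q(n) = 6n + 4.
Then q(6) = 40.

40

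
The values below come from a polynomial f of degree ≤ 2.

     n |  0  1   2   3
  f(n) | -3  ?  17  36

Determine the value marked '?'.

4

On equispaced nodes a degree-2 polynomial has vanishing third forward difference, so
  - f(0) + 3·f(1) - 3·f(2) + f(3) = 0.
Substituting the known values and solving for f(1):
  3·f(1) = 12
  f(1) = 4.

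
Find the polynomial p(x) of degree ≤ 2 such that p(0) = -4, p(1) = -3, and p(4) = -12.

Write p(x) = ax^2 + bx + c. Substituting each data point gives a linear system:
  c = -4
  a + b + c = -3
  16a + 4b + c = -12
Solving the system yields a = -1, b = 2, c = -4.
So p(x) = -x^2 + 2x - 4.
Check: p(0) = -4. ✓

p(x) = -x^2 + 2x - 4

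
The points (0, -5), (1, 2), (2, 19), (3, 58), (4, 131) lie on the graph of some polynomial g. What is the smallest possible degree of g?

Forward differences of the values at u = 0, 1, 2, 3, 4:
  g  : -5  2  19  58  131
  Δ  : 7  17  39  73
  Δ^2: 10  22  34
  Δ^3: 12  12
  Δ^4: 0
The third differences are constant (12) and nonzero, while all higher differences vanish, so the minimal degree is 3.

3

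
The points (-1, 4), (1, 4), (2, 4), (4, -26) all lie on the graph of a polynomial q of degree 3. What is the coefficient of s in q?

Write q(s) = as^3 + bs^2 + cs + d. Substituting each data point gives a linear system:
  -a + b - c + d = 4
  a + b + c + d = 4
  8a + 4b + 2c + d = 4
  64a + 16b + 4c + d = -26
Solving the system yields a = -1, b = 2, c = 1, d = 2.
So q(s) = -s^3 + 2s^2 + s + 2.
The coefficient of s is 1.

1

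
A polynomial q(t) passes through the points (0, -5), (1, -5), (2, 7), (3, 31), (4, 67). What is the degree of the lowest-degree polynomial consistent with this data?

Forward differences of the values at t = 0, 1, 2, 3, 4:
  q  : -5  -5  7  31  67
  Δ  : 0  12  24  36
  Δ^2: 12  12  12
  Δ^3: 0  0
  Δ^4: 0
The second differences are constant (12) and nonzero, while all higher differences vanish, so the minimal degree is 2.

2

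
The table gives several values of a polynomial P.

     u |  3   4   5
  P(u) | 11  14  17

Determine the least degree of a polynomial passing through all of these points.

Forward differences of the values at u = 3, 4, 5:
  P  : 11  14  17
  Δ  : 3  3
  Δ^2: 0
The first differences are constant (3) and nonzero, while all higher differences vanish, so the minimal degree is 1.

1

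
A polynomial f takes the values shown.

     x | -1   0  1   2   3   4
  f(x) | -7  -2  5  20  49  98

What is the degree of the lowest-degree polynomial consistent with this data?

3

Forward differences of the values at x = -1, 0, 1, 2, 3, 4:
  f  : -7  -2  5  20  49  98
  Δ  : 5  7  15  29  49
  Δ^2: 2  8  14  20
  Δ^3: 6  6  6
  Δ^4: 0  0
  Δ^5: 0
The third differences are constant (6) and nonzero, while all higher differences vanish, so the minimal degree is 3.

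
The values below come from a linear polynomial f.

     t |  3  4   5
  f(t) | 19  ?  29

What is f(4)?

On equispaced nodes a degree-1 polynomial has vanishing second forward difference, so
  f(3) - 2·f(4) + f(5) = 0.
Substituting the known values and solving for f(4):
  -2·f(4) = -48
  f(4) = 24.

24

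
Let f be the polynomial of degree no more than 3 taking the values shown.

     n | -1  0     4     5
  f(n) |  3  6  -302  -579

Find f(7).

-1541

Write f(n) = an^3 + bn^2 + cn + d. Substituting each data point gives a linear system:
  -a + b - c + d = 3
  d = 6
  64a + 16b + 4c + d = -302
  125a + 25b + 5c + d = -579
Solving the system yields a = -4, b = -4, c = 3, d = 6.
So f(n) = -4n^3 - 4n^2 + 3n + 6.
Then f(7) = -1541.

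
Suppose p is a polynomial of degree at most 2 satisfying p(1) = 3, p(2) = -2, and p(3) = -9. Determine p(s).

Using the Lagrange interpolation formula with nodes 1, 2, 3:
  L_0(s) = (s - 2)(s - 3) / 2
  L_1(s) = (s - 1)(s - 3) / -1
  L_2(s) = (s - 1)(s - 2) / 2
Then p(s) = 3·L_0(s) - 2·L_1(s) - 9·L_2(s).
Expanding and collecting terms gives p(s) = -s^2 - 2s + 6.
Check: p(1) = 3. ✓

p(s) = -s^2 - 2s + 6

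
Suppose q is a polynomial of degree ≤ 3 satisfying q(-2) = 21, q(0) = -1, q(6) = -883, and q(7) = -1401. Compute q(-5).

Using the Lagrange interpolation formula with nodes -2, 0, 6, 7:
  L_0(t) = t(t - 6)(t - 7) / -144
  L_1(t) = (t + 2)(t - 6)(t - 7) / 84
  L_2(t) = (t + 2)t(t - 7) / -48
  L_3(t) = (t + 2)t(t - 6) / 63
Then q(t) = 21·L_0(t) - 1·L_1(t) - 883·L_2(t) - 1401·L_3(t).
Expanding and collecting terms gives q(t) = -4t^3 - t^2 + 3t - 1.
Evaluating at t = -5: q(-5) = 459.

459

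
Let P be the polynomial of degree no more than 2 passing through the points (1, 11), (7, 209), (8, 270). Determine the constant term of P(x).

6

Write P(x) = ax^2 + bx + c. Substituting each data point gives a linear system:
  a + b + c = 11
  49a + 7b + c = 209
  64a + 8b + c = 270
Solving the system yields a = 4, b = 1, c = 6.
So P(x) = 4x^2 + x + 6.
The constant term is 6.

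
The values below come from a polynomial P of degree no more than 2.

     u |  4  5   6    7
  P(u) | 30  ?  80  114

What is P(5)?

52

On equispaced nodes a degree-2 polynomial has vanishing third forward difference, so
  - P(4) + 3·P(5) - 3·P(6) + P(7) = 0.
Substituting the known values and solving for P(5):
  3·P(5) = 156
  P(5) = 52.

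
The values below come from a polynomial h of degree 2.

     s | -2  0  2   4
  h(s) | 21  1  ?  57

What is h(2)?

13

The 3 known points determine the degree-2 polynomial uniquely.
Write h(s) = as^2 + bs + c. Substituting each data point gives a linear system:
  4a - 2b + c = 21
  c = 1
  16a + 4b + c = 57
Solving the system yields a = 4, b = -2, c = 1.
So h(s) = 4s^2 - 2s + 1.
Then h(2) = 13.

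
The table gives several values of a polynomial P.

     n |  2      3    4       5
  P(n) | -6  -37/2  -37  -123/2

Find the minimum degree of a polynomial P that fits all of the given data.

Forward differences of the values at n = 2, 3, 4, 5:
  P  : -6  -37/2  -37  -123/2
  Δ  : -25/2  -37/2  -49/2
  Δ^2: -6  -6
  Δ^3: 0
The second differences are constant (-6) and nonzero, while all higher differences vanish, so the minimal degree is 2.

2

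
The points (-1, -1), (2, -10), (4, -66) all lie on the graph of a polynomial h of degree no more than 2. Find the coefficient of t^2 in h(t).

-5

Write h(t) = at^2 + bt + c. Substituting each data point gives a linear system:
  a - b + c = -1
  4a + 2b + c = -10
  16a + 4b + c = -66
Solving the system yields a = -5, b = 2, c = 6.
So h(t) = -5t^2 + 2t + 6.
The leading coefficient is -5.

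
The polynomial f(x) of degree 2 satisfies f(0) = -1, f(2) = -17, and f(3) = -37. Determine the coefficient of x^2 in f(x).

Write f(x) = ax^2 + bx + c. Substituting each data point gives a linear system:
  c = -1
  4a + 2b + c = -17
  9a + 3b + c = -37
Solving the system yields a = -4, b = 0, c = -1.
So f(x) = -4x^2 - 1.
The leading coefficient is -4.

-4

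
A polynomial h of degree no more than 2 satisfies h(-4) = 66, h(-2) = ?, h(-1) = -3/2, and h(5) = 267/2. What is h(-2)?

The 3 known points determine the degree-2 polynomial uniquely.
Write h(t) = at^2 + bt + c. Substituting each data point gives a linear system:
  16a - 4b + c = 66
  a - b + c = -3/2
  25a + 5b + c = 267/2
Solving the system yields a = 5, b = 5/2, c = -4.
So h(t) = 5t^2 + (5/2)t - 4.
Then h(-2) = 11.

11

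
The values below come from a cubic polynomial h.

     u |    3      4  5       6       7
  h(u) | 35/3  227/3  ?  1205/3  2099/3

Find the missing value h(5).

The 4 known points determine the degree-3 polynomial uniquely.
Write h(u) = au^3 + bu^2 + cu + d. Substituting each data point gives a linear system:
  27a + 9b + 3c + d = 35/3
  64a + 16b + 4c + d = 227/3
  216a + 36b + 6c + d = 1205/3
  343a + 49b + 7c + d = 2099/3
Solving the system yields a = 3, b = -6, c = -5, d = -1/3.
So h(u) = 3u^3 - 6u^2 - 5u - 1/3.
Then h(5) = 599/3.

599/3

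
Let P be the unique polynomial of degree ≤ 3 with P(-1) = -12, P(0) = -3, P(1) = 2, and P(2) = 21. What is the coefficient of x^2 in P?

Write P(x) = ax^3 + bx^2 + cx + d. Substituting each data point gives a linear system:
  -a + b - c + d = -12
  d = -3
  a + b + c + d = 2
  8a + 4b + 2c + d = 21
Solving the system yields a = 3, b = -2, c = 4, d = -3.
So P(x) = 3x³ - 2x² + 4x - 3.
The coefficient of x^2 is -2.

-2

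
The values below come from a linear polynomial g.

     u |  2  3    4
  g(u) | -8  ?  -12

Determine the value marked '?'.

-10

On equispaced nodes a degree-1 polynomial has vanishing second forward difference, so
  g(2) - 2·g(3) + g(4) = 0.
Substituting the known values and solving for g(3):
  -2·g(3) = 20
  g(3) = -10.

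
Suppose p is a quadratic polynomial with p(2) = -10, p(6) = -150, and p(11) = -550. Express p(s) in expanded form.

Using the Lagrange interpolation formula with nodes 2, 6, 11:
  L_0(s) = (s - 6)(s - 11) / 36
  L_1(s) = (s - 2)(s - 11) / -20
  L_2(s) = (s - 2)(s - 6) / 45
Then p(s) = -10·L_0(s) - 150·L_1(s) - 550·L_2(s).
Expanding and collecting terms gives p(s) = -5s^2 + 5s.
Check: p(2) = -10. ✓

p(s) = -5s^2 + 5s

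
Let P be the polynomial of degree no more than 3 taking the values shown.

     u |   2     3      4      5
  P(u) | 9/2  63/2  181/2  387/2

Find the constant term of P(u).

-3/2

Write P(u) = au^3 + bu^2 + cu + d. Substituting each data point gives a linear system:
  8a + 4b + 2c + d = 9/2
  27a + 9b + 3c + d = 63/2
  64a + 16b + 4c + d = 181/2
  125a + 25b + 5c + d = 387/2
Solving the system yields a = 2, b = -2, c = -1, d = -3/2.
So P(u) = 2u³ - 2u² - u - 3/2.
The constant term is -3/2.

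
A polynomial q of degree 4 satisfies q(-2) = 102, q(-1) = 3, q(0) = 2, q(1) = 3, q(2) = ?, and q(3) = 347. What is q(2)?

On equispaced nodes a degree-4 polynomial has vanishing fifth forward difference, so
  - q(-2) + 5·q(-1) - 10·q(0) + 10·q(1) - 5·q(2) + q(3) = 0.
Substituting the known values and solving for q(2):
  -5·q(2) = -270
  q(2) = 54.

54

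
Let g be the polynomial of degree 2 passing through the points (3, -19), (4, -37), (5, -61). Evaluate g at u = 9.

-217

Using the Lagrange interpolation formula with nodes 3, 4, 5:
  L_0(u) = (u - 4)(u - 5) / 2
  L_1(u) = (u - 3)(u - 5) / -1
  L_2(u) = (u - 3)(u - 4) / 2
Then g(u) = -19·L_0(u) - 37·L_1(u) - 61·L_2(u).
Expanding and collecting terms gives g(u) = -3u^2 + 3u - 1.
Evaluating at u = 9: g(9) = -217.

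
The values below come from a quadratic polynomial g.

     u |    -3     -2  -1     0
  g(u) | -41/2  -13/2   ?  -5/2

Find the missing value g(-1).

-1/2

On equispaced nodes a degree-2 polynomial has vanishing third forward difference, so
  - g(-3) + 3·g(-2) - 3·g(-1) + g(0) = 0.
Substituting the known values and solving for g(-1):
  -3·g(-1) = 3/2
  g(-1) = -1/2.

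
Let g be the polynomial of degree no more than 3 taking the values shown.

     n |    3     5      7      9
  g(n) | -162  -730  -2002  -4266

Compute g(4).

-376

Forward differences of the values at n = 3, 5, 7, 9:
  g  : -162  -730  -2002  -4266
  Δ  : -568  -1272  -2264
  Δ^2: -704  -992
  Δ^3: -288
The third differences are constant, confirming degree 3.
Interpolating (Newton forward form) and evaluating at n = 4 gives g(4) = -376.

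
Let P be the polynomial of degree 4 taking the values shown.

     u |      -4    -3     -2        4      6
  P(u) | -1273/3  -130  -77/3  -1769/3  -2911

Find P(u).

Write P(u) = au^4 + bu^3 + cu^2 + du + e. Substituting each data point gives a linear system:
  256a - 64b + 16c - 4d + e = -1273/3
  81a - 27b + 9c - 3d + e = -130
  16a - 8b + 4c - 2d + e = -77/3
  256a + 64b + 16c + 4d + e = -1769/3
  1296a + 216b + 36c + 6d + e = -2911
Solving the system yields a = -2, b = -5/3, c = 0, d = 6, e = 5.
So P(u) = -2u^4 - (5/3)u^3 + 6u + 5.
Check: P(-2) = -77/3. ✓

P(u) = -2u^4 - (5/3)u^3 + 6u + 5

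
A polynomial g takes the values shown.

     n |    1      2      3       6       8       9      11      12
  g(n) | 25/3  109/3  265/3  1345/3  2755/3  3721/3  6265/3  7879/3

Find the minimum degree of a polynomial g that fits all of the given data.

3

Divided differences on the nodes 1, 2, 3, 6, 8, 9, 11, 12:
  order 0: 25/3  109/3  265/3  1345/3  2755/3  3721/3  6265/3  7879/3
  order 1: 28  52  120  235  322  424  538
  order 2: 12  17  23  29  34  38
  order 3: 1  1  1  1  1
  order 4: 0  0  0  0
  order 5: 0  0  0
  order 6: 0  0
  order 7: 0
The order-3 divided differences are all 1 (nonzero) and every higher order vanishes, so the data lies on a polynomial of degree exactly 3.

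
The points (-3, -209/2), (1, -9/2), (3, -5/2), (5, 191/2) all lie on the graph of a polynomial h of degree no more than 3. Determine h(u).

Write h(u) = au^3 + bu^2 + cu + d. Substituting each data point gives a linear system:
  -27a + 9b - 3c + d = -209/2
  a + b + c + d = -9/2
  27a + 9b + 3c + d = -5/2
  125a + 25b + 5c + d = 191/2
Solving the system yields a = 2, b = -6, c = -1, d = 1/2.
So h(u) = 2u^3 - 6u^2 - u + 1/2.
Check: h(-3) = -209/2. ✓

h(u) = 2u^3 - 6u^2 - u + 1/2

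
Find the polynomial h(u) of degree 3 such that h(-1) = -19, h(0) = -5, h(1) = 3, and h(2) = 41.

Using the Lagrange interpolation formula with nodes -1, 0, 1, 2:
  L_0(u) = u(u - 1)(u - 2) / -6
  L_1(u) = (u + 1)(u - 1)(u - 2) / 2
  L_2(u) = (u + 1)u(u - 2) / -2
  L_3(u) = (u + 1)u(u - 1) / 6
Then h(u) = -19·L_0(u) - 5·L_1(u) + 3·L_2(u) + 41·L_3(u).
Expanding and collecting terms gives h(u) = 6u^3 - 3u^2 + 5u - 5.
Check: h(2) = 41. ✓

h(u) = 6u^3 - 3u^2 + 5u - 5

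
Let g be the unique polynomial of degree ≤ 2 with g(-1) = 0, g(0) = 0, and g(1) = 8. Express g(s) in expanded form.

g(s) = 4s^2 + 4s

Using the Lagrange interpolation formula with nodes -1, 0, 1:
  L_0(s) = s(s - 1) / 2
  L_1(s) = (s + 1)(s - 1) / -1
  L_2(s) = (s + 1)s / 2
Then g(s) = 0·L_0(s) + 0·L_1(s) + 8·L_2(s).
Expanding and collecting terms gives g(s) = 4s^2 + 4s.
Check: g(0) = 0. ✓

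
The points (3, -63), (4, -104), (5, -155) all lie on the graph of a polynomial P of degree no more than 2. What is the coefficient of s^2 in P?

Write P(s) = as^2 + bs + c. Substituting each data point gives a linear system:
  9a + 3b + c = -63
  16a + 4b + c = -104
  25a + 5b + c = -155
Solving the system yields a = -5, b = -6, c = 0.
So P(s) = -5s^2 - 6s.
The leading coefficient is -5.

-5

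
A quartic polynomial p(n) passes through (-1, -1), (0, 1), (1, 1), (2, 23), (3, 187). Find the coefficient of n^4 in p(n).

4

Write p(n) = an^4 + bn^3 + cn^2 + dn + e. Substituting each data point gives a linear system:
  a - b + c - d + e = -1
  e = 1
  a + b + c + d + e = 1
  16a + 8b + 4c + 2d + e = 23
  81a + 27b + 9c + 3d + e = 187
Solving the system yields a = 4, b = -4, c = -5, d = 5, e = 1.
So p(n) = 4n⁴ - 4n³ - 5n² + 5n + 1.
The leading coefficient is 4.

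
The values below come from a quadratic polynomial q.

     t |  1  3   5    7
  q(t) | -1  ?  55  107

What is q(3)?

19

The 3 known points determine the degree-2 polynomial uniquely.
Write q(t) = at^2 + bt + c. Substituting each data point gives a linear system:
  a + b + c = -1
  25a + 5b + c = 55
  49a + 7b + c = 107
Solving the system yields a = 2, b = 2, c = -5.
So q(t) = 2t^2 + 2t - 5.
Then q(3) = 19.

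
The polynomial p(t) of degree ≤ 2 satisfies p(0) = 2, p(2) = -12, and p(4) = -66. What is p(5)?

Forward differences of the values at t = 0, 2, 4:
  p  : 2  -12  -66
  Δ  : -14  -54
  Δ^2: -40
The second differences are constant, confirming degree 2.
Interpolating (Newton forward form) and evaluating at t = 5 gives p(5) = -108.

-108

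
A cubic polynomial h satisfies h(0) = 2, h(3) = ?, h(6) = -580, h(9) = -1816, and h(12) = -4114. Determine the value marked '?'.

On equispaced nodes a degree-3 polynomial has vanishing fourth forward difference, so
  h(0) - 4·h(3) + 6·h(6) - 4·h(9) + h(12) = 0.
Substituting the known values and solving for h(3):
  -4·h(3) = 328
  h(3) = -82.

-82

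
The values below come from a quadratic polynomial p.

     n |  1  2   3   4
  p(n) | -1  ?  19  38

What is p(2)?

On equispaced nodes a degree-2 polynomial has vanishing third forward difference, so
  - p(1) + 3·p(2) - 3·p(3) + p(4) = 0.
Substituting the known values and solving for p(2):
  3·p(2) = 18
  p(2) = 6.

6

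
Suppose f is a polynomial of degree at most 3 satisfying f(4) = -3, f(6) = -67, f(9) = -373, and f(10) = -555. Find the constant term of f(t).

Write f(t) = at^3 + bt^2 + ct + d. Substituting each data point gives a linear system:
  64a + 16b + 4c + d = -3
  216a + 36b + 6c + d = -67
  729a + 81b + 9c + d = -373
  1000a + 100b + 10c + d = -555
Solving the system yields a = -1, b = 5, c = -6, d = 5.
So f(t) = -t^3 + 5t^2 - 6t + 5.
The constant term is 5.

5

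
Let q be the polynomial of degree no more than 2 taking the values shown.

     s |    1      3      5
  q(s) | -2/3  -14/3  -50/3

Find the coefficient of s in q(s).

2

Write q(s) = as^2 + bs + c. Substituting each data point gives a linear system:
  a + b + c = -2/3
  9a + 3b + c = -14/3
  25a + 5b + c = -50/3
Solving the system yields a = -1, b = 2, c = -5/3.
So q(s) = -s^2 + 2s - 5/3.
The coefficient of s is 2.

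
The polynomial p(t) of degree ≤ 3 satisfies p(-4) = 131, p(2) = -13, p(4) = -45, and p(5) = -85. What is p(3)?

Using the Lagrange interpolation formula with nodes -4, 2, 4, 5:
  L_0(t) = (t - 2)(t - 4)(t - 5) / -432
  L_1(t) = (t + 4)(t - 4)(t - 5) / 36
  L_2(t) = (t + 4)(t - 2)(t - 5) / -16
  L_3(t) = (t + 4)(t - 2)(t - 4) / 27
Then p(t) = 131·L_0(t) - 13·L_1(t) - 45·L_2(t) - 85·L_3(t).
Expanding and collecting terms gives p(t) = -t^3 + 3t^2 - 6t - 5.
Evaluating at t = 3: p(3) = -23.

-23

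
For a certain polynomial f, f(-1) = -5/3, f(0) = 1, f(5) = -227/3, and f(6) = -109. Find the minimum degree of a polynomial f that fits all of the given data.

2

Divided differences on the nodes -1, 0, 5, 6:
  order 0: -5/3  1  -227/3  -109
  order 1: 8/3  -46/3  -100/3
  order 2: -3  -3
  order 3: 0
The order-2 divided differences are all -3 (nonzero) and every higher order vanishes, so the data lies on a polynomial of degree exactly 2.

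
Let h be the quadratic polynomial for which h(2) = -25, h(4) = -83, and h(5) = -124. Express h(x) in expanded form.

Using the Lagrange interpolation formula with nodes 2, 4, 5:
  L_0(x) = (x - 4)(x - 5) / 6
  L_1(x) = (x - 2)(x - 5) / -2
  L_2(x) = (x - 2)(x - 4) / 3
Then h(x) = -25·L_0(x) - 83·L_1(x) - 124·L_2(x).
Expanding and collecting terms gives h(x) = -4x^2 - 5x + 1.
Check: h(5) = -124. ✓

h(x) = -4x^2 - 5x + 1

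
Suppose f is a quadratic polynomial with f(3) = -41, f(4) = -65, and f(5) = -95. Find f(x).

f(x) = -3x^2 - 3x - 5

Write f(x) = ax^2 + bx + c. Substituting each data point gives a linear system:
  9a + 3b + c = -41
  16a + 4b + c = -65
  25a + 5b + c = -95
Solving the system yields a = -3, b = -3, c = -5.
So f(x) = -3x² - 3x - 5.
Check: f(5) = -95. ✓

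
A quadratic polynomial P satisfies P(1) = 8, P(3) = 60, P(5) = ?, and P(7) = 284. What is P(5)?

The 3 known points determine the degree-2 polynomial uniquely.
Write P(n) = an^2 + bn + c. Substituting each data point gives a linear system:
  a + b + c = 8
  9a + 3b + c = 60
  49a + 7b + c = 284
Solving the system yields a = 5, b = 6, c = -3.
So P(n) = 5n^2 + 6n - 3.
Then P(5) = 152.

152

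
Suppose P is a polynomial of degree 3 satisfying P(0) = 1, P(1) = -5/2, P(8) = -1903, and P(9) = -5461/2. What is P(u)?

P(u) = -4u^3 + (5/2)u^2 - 2u + 1

Using the Lagrange interpolation formula with nodes 0, 1, 8, 9:
  L_0(u) = (u - 1)(u - 8)(u - 9) / -72
  L_1(u) = u(u - 8)(u - 9) / 56
  L_2(u) = u(u - 1)(u - 9) / -56
  L_3(u) = u(u - 1)(u - 8) / 72
Then P(u) = 1·L_0(u) - 5/2·L_1(u) - 1903·L_2(u) - 5461/2·L_3(u).
Expanding and collecting terms gives P(u) = -4u^3 + (5/2)u^2 - 2u + 1.
Check: P(1) = -5/2. ✓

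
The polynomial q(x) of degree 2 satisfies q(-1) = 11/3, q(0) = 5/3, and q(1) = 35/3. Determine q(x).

Write q(x) = ax^2 + bx + c. Substituting each data point gives a linear system:
  a - b + c = 11/3
  c = 5/3
  a + b + c = 35/3
Solving the system yields a = 6, b = 4, c = 5/3.
So q(x) = 6x^2 + 4x + 5/3.
Check: q(1) = 35/3. ✓

q(x) = 6x^2 + 4x + 5/3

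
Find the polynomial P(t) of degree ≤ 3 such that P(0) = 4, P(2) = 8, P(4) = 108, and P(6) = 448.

P(t) = 3t^3 - 6t^2 + 2t + 4

Using the Lagrange interpolation formula with nodes 0, 2, 4, 6:
  L_0(t) = (t - 2)(t - 4)(t - 6) / -48
  L_1(t) = t(t - 4)(t - 6) / 16
  L_2(t) = t(t - 2)(t - 6) / -16
  L_3(t) = t(t - 2)(t - 4) / 48
Then P(t) = 4·L_0(t) + 8·L_1(t) + 108·L_2(t) + 448·L_3(t).
Expanding and collecting terms gives P(t) = 3t³ - 6t² + 2t + 4.
Check: P(4) = 108. ✓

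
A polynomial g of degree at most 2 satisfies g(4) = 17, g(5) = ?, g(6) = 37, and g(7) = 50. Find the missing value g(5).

26

On equispaced nodes a degree-2 polynomial has vanishing third forward difference, so
  - g(4) + 3·g(5) - 3·g(6) + g(7) = 0.
Substituting the known values and solving for g(5):
  3·g(5) = 78
  g(5) = 26.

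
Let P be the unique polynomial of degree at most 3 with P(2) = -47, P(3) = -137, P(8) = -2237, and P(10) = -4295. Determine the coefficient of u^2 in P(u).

Write P(u) = au^3 + bu^2 + cu + d. Substituting each data point gives a linear system:
  8a + 4b + 2c + d = -47
  27a + 9b + 3c + d = -137
  512a + 64b + 8c + d = -2237
  1000a + 100b + 10c + d = -4295
Solving the system yields a = -4, b = -3, c = 1, d = -5.
So P(u) = -4u^3 - 3u^2 + u - 5.
The coefficient of u^2 is -3.

-3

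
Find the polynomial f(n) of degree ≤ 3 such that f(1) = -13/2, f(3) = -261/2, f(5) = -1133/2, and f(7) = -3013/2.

Write f(n) = an^3 + bn^2 + cn + d. Substituting each data point gives a linear system:
  a + b + c + d = -13/2
  27a + 9b + 3c + d = -261/2
  125a + 25b + 5c + d = -1133/2
  343a + 49b + 7c + d = -3013/2
Solving the system yields a = -4, b = -3, c = 2, d = -3/2.
So f(n) = -4n³ - 3n² + 2n - 3/2.
Check: f(3) = -261/2. ✓

f(n) = -4n^3 - 3n^2 + 2n - 3/2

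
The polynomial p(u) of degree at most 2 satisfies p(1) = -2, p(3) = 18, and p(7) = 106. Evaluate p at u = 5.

54

Using the Lagrange interpolation formula with nodes 1, 3, 7:
  L_0(u) = (u - 3)(u - 7) / 12
  L_1(u) = (u - 1)(u - 7) / -8
  L_2(u) = (u - 1)(u - 3) / 24
Then p(u) = -2·L_0(u) + 18·L_1(u) + 106·L_2(u).
Expanding and collecting terms gives p(u) = 2u^2 + 2u - 6.
Evaluating at u = 5: p(5) = 54.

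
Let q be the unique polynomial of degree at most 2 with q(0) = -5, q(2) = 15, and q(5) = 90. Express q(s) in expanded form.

q(s) = 3s^2 + 4s - 5

Write q(s) = as^2 + bs + c. Substituting each data point gives a linear system:
  c = -5
  4a + 2b + c = 15
  25a + 5b + c = 90
Solving the system yields a = 3, b = 4, c = -5.
So q(s) = 3s² + 4s - 5.
Check: q(2) = 15. ✓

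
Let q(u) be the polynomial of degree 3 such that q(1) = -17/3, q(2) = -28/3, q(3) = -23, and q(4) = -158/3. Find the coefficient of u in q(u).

1/3

Write q(u) = au^3 + bu^2 + cu + d. Substituting each data point gives a linear system:
  a + b + c + d = -17/3
  8a + 4b + 2c + d = -28/3
  27a + 9b + 3c + d = -23
  64a + 16b + 4c + d = -158/3
Solving the system yields a = -1, b = 1, c = 1/3, d = -6.
So q(u) = -u³ + u² + (1/3)u - 6.
The coefficient of u is 1/3.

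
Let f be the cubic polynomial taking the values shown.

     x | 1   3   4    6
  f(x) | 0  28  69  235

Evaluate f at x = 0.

1

Using the Lagrange interpolation formula with nodes 1, 3, 4, 6:
  L_0(x) = (x - 3)(x - 4)(x - 6) / -30
  L_1(x) = (x - 1)(x - 4)(x - 6) / 6
  L_2(x) = (x - 1)(x - 3)(x - 6) / -6
  L_3(x) = (x - 1)(x - 3)(x - 4) / 30
Then f(x) = 0·L_0(x) + 28·L_1(x) + 69·L_2(x) + 235·L_3(x).
Expanding and collecting terms gives f(x) = x^3 + x^2 - 3x + 1.
Evaluating at x = 0: f(0) = 1.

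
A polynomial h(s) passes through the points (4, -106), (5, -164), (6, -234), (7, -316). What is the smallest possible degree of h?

Forward differences of the values at s = 4, 5, 6, 7:
  h  : -106  -164  -234  -316
  Δ  : -58  -70  -82
  Δ^2: -12  -12
  Δ^3: 0
The second differences are constant (-12) and nonzero, while all higher differences vanish, so the minimal degree is 2.

2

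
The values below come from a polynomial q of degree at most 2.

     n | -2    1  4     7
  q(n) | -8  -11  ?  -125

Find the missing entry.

The 3 known points determine the degree-2 polynomial uniquely.
Write q(n) = an^2 + bn + c. Substituting each data point gives a linear system:
  4a - 2b + c = -8
  a + b + c = -11
  49a + 7b + c = -125
Solving the system yields a = -2, b = -3, c = -6.
So q(n) = -2n² - 3n - 6.
Then q(4) = -50.

-50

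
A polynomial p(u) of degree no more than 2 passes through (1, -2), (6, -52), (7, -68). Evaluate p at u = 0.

2

Write p(u) = au^2 + bu + c. Substituting each data point gives a linear system:
  a + b + c = -2
  36a + 6b + c = -52
  49a + 7b + c = -68
Solving the system yields a = -1, b = -3, c = 2.
So p(u) = -u^2 - 3u + 2.
Then p(0) = 2.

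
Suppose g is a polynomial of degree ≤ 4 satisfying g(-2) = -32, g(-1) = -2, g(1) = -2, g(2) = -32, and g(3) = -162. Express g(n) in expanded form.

Using the Lagrange interpolation formula with nodes -2, -1, 1, 2, 3:
  L_0(n) = (n + 1)(n - 1)(n - 2)(n - 3) / 60
  L_1(n) = (n + 2)(n - 1)(n - 2)(n - 3) / -24
  L_2(n) = (n + 2)(n + 1)(n - 2)(n - 3) / 12
  L_3(n) = (n + 2)(n + 1)(n - 1)(n - 3) / -12
  L_4(n) = (n + 2)(n + 1)(n - 1)(n - 2) / 40
Then g(n) = -32·L_0(n) - 2·L_1(n) - 2·L_2(n) - 32·L_3(n) - 162·L_4(n).
Expanding and collecting terms gives g(n) = -2n^4.
Check: g(-2) = -32. ✓

g(n) = -2n^4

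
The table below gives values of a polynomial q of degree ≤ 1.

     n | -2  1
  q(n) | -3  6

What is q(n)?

Using the Lagrange interpolation formula with nodes -2, 1:
  L_0(n) = (n - 1) / -3
  L_1(n) = (n + 2) / 3
Then q(n) = -3·L_0(n) + 6·L_1(n).
Expanding and collecting terms gives q(n) = 3n + 3.
Check: q(1) = 6. ✓

q(n) = 3n + 3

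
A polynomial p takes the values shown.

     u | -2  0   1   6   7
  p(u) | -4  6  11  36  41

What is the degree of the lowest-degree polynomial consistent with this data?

Divided differences on the nodes -2, 0, 1, 6, 7:
  order 0: -4  6  11  36  41
  order 1: 5  5  5  5
  order 2: 0  0  0
  order 3: 0  0
  order 4: 0
The order-1 divided differences are all 5 (nonzero) and every higher order vanishes, so the data lies on a polynomial of degree exactly 1.

1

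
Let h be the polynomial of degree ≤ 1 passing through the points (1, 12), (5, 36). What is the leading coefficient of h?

Write h(n) = an + b. Substituting each data point gives a linear system:
  a + b = 12
  5a + b = 36
Solving the system yields a = 6, b = 6.
So h(n) = 6n + 6.
The leading coefficient is 6.

6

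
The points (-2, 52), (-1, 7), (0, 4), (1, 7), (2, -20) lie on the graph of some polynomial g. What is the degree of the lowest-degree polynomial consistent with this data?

Forward differences of the values at n = -2, -1, 0, 1, 2:
  g  : 52  7  4  7  -20
  Δ  : -45  -3  3  -27
  Δ^2: 42  6  -30
  Δ^3: -36  -36
  Δ^4: 0
The third differences are constant (-36) and nonzero, while all higher differences vanish, so the minimal degree is 3.

3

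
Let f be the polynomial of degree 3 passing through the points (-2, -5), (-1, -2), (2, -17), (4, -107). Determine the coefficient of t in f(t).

1

Write f(t) = at^3 + bt^2 + ct + d. Substituting each data point gives a linear system:
  -8a + 4b - 2c + d = -5
  -a + b - c + d = -2
  8a + 4b + 2c + d = -17
  64a + 16b + 4c + d = -107
Solving the system yields a = -1, b = -3, c = 1, d = 1.
So f(t) = -t³ - 3t² + t + 1.
The coefficient of t is 1.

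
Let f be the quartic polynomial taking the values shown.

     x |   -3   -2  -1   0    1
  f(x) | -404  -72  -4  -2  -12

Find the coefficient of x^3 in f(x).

-3

Write f(x) = ax^4 + bx^3 + cx^2 + dx + e. Substituting each data point gives a linear system:
  81a - 27b + 9c - 3d + e = -404
  16a - 8b + 4c - 2d + e = -72
  a - b + c - d + e = -4
  e = -2
  a + b + c + d + e = -12
Solving the system yields a = -6, b = -3, c = 0, d = -1, e = -2.
So f(x) = -6x⁴ - 3x³ - x - 2.
The coefficient of x^3 is -3.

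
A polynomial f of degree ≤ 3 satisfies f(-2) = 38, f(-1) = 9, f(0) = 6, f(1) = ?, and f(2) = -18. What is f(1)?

On equispaced nodes a degree-3 polynomial has vanishing fourth forward difference, so
  f(-2) - 4·f(-1) + 6·f(0) - 4·f(1) + f(2) = 0.
Substituting the known values and solving for f(1):
  -4·f(1) = -20
  f(1) = 5.

5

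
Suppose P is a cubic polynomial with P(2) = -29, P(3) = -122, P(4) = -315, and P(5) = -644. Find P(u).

Write P(u) = au^3 + bu^2 + cu + d. Substituting each data point gives a linear system:
  8a + 4b + 2c + d = -29
  27a + 9b + 3c + d = -122
  64a + 16b + 4c + d = -315
  125a + 25b + 5c + d = -644
Solving the system yields a = -6, b = 4, c = 1, d = 1.
So P(u) = -6u³ + 4u² + u + 1.
Check: P(5) = -644. ✓

P(u) = -6u^3 + 4u^2 + u + 1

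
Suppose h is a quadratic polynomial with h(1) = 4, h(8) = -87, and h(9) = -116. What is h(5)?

-24

Write h(n) = an^2 + bn + c. Substituting each data point gives a linear system:
  a + b + c = 4
  64a + 8b + c = -87
  81a + 9b + c = -116
Solving the system yields a = -2, b = 5, c = 1.
So h(n) = -2n² + 5n + 1.
Then h(5) = -24.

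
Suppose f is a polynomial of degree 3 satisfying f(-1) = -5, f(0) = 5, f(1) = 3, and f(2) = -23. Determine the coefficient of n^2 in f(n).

Write f(n) = an^3 + bn^2 + cn + d. Substituting each data point gives a linear system:
  -a + b - c + d = -5
  d = 5
  a + b + c + d = 3
  8a + 4b + 2c + d = -23
Solving the system yields a = -2, b = -6, c = 6, d = 5.
So f(n) = -2n^3 - 6n^2 + 6n + 5.
The coefficient of n^2 is -6.

-6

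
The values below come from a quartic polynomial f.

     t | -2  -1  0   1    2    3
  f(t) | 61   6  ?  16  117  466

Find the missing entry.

1

The 5 known points determine the degree-4 polynomial uniquely.
Write f(t) = at^4 + bt^3 + ct^2 + dt + e. Substituting each data point gives a linear system:
  16a - 8b + 4c - 2d + e = 61
  a - b + c - d + e = 6
  a + b + c + d + e = 16
  16a + 8b + 4c + 2d + e = 117
  81a + 27b + 9c + 3d + e = 466
Solving the system yields a = 4, b = 3, c = 6, d = 2, e = 1.
So f(t) = 4t⁴ + 3t³ + 6t² + 2t + 1.
Then f(0) = 1.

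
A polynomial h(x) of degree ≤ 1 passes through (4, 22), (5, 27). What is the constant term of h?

2

Write h(x) = ax + b. Substituting each data point gives a linear system:
  4a + b = 22
  5a + b = 27
Solving the system yields a = 5, b = 2.
So h(x) = 5x + 2.
The constant term is 2.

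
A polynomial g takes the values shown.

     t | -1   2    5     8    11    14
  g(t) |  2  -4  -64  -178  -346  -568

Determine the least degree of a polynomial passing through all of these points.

2

Forward differences of the values at t = -1, 2, 5, 8, 11, 14:
  g  : 2  -4  -64  -178  -346  -568
  Δ  : -6  -60  -114  -168  -222
  Δ^2: -54  -54  -54  -54
  Δ^3: 0  0  0
  Δ^4: 0  0
  Δ^5: 0
The second differences are constant (-54) and nonzero, while all higher differences vanish, so the minimal degree is 2.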